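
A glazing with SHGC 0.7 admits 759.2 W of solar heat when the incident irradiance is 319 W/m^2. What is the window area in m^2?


Rearrange Q = Area * SHGC * Irradiance:
  Area = Q / (SHGC * Irradiance)
  Area = 759.2 / (0.7 * 319) = 3.4 m^2

3.4 m^2


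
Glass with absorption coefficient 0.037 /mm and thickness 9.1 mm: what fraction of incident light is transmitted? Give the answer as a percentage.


Beer-Lambert law: T = exp(-alpha * thickness)
  exponent = -0.037 * 9.1 = -0.3367
  T = exp(-0.3367) = 0.7141
  Percentage = 0.7141 * 100 = 71.41%

71.41%


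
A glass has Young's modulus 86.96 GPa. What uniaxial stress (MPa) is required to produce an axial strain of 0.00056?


Rearrange E = sigma / epsilon:
  sigma = E * epsilon
  E (MPa) = 86.96 * 1000 = 86960
  sigma = 86960 * 0.00056 = 48.7 MPa

48.7 MPa


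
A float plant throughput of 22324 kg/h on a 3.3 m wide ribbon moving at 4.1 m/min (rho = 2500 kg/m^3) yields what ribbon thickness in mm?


Ribbon cross-section from mass balance:
  Volume rate = throughput / density = 22324 / 2500 = 8.9296 m^3/h
  thickness = volume rate / (speed * 60 * width), i.e.
  thickness = throughput / (60 * speed * width * density) * 1000
  thickness = 22324 / (60 * 4.1 * 3.3 * 2500) * 1000 = 11.0 mm

11.0 mm


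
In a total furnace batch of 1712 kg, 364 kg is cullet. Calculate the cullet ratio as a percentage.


Cullet ratio = (cullet mass / total batch mass) * 100
  Ratio = 364 / 1712 * 100 = 21.26%

21.26%


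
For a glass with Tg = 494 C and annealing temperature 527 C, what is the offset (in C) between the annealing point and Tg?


Offset = T_anneal - Tg:
  offset = 527 - 494 = 33 C

33 C


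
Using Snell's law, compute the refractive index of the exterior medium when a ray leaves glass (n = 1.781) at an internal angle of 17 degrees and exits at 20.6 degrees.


Apply Snell's law: n1 * sin(theta1) = n2 * sin(theta2)
  n2 = n1 * sin(theta1) / sin(theta2)
  sin(17) = 0.292372
  sin(20.6) = 0.351842
  n2 = 1.781 * 0.292372 / 0.351842 = 1.48

1.48


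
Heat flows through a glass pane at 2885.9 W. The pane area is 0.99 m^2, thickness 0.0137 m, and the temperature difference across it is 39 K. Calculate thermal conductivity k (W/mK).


Fourier's law rearranged: k = Q * t / (A * dT)
  Numerator = 2885.9 * 0.0137 = 39.53683
  Denominator = 0.99 * 39 = 38.61
  k = 39.53683 / 38.61 = 1.024 W/mK

1.024 W/mK


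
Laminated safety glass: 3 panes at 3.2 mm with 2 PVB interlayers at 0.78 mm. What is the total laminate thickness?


Total thickness = glass contribution + PVB contribution
  Glass: 3 * 3.2 = 9.6 mm
  PVB: 2 * 0.78 = 1.56 mm
  Total = 9.6 + 1.56 = 11.16 mm

11.16 mm


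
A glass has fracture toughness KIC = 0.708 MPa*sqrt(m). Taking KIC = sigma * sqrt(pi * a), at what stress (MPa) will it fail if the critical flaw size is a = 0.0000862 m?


Rearrange KIC = sigma * sqrt(pi * a):
  sigma = KIC / sqrt(pi * a)
  sqrt(pi * 0.0000862) = 0.016456
  sigma = 0.708 / 0.016456 = 43.02 MPa

43.02 MPa


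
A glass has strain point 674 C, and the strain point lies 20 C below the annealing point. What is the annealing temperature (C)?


T_anneal = T_strain + gap:
  T_anneal = 674 + 20 = 694 C

694 C


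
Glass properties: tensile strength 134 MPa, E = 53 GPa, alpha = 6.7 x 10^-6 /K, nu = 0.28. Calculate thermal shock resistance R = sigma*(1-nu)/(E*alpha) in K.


Thermal shock resistance: R = sigma * (1 - nu) / (E * alpha)
  Numerator = 134 * (1 - 0.28) = 96.48
  Denominator = 53 * 1000 * (6.7 x 10^-6) = 0.3551
  R = 96.48 / 0.3551 = 271.7 K

271.7 K


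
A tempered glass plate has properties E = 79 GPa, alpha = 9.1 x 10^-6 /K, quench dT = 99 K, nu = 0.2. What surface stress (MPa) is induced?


Tempering stress: sigma = E * alpha * dT / (1 - nu)
  E (MPa) = 79 * 1000 = 79000
  Numerator = 79000 * (9.1 x 10^-6) * 99 = 71.1711
  Denominator = 1 - 0.2 = 0.8
  sigma = 71.1711 / 0.8 = 89.0 MPa

89.0 MPa


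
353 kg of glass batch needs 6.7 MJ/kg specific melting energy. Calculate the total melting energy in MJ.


Total energy = mass * specific energy
  E = 353 * 6.7 = 2365.1 MJ

2365.1 MJ


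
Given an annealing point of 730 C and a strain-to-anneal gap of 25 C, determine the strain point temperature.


Strain point = annealing point - difference:
  T_strain = 730 - 25 = 705 C

705 C


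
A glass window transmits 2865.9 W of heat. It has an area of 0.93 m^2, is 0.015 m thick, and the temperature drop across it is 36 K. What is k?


Fourier's law rearranged: k = Q * t / (A * dT)
  Numerator = 2865.9 * 0.015 = 42.9885
  Denominator = 0.93 * 36 = 33.48
  k = 42.9885 / 33.48 = 1.284 W/mK

1.284 W/mK


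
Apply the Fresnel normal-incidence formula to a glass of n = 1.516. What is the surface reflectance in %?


Fresnel reflectance at normal incidence:
  R = ((n - 1)/(n + 1))^2
  (n - 1)/(n + 1) = (1.516 - 1)/(1.516 + 1) = 0.205087
  R = 0.205087^2 = 0.0420607
  R(%) = 0.0420607 * 100 = 4.206%

4.206%


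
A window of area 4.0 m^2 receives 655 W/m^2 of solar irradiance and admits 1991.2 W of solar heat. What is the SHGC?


Rearrange Q = Area * SHGC * Irradiance:
  SHGC = Q / (Area * Irradiance)
  SHGC = 1991.2 / (4.0 * 655) = 0.76

0.76


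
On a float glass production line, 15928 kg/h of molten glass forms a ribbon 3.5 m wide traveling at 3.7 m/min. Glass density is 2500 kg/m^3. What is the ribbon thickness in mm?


Ribbon cross-section from mass balance:
  Volume rate = throughput / density = 15928 / 2500 = 6.3712 m^3/h
  thickness = volume rate / (speed * 60 * width), i.e.
  thickness = throughput / (60 * speed * width * density) * 1000
  thickness = 15928 / (60 * 3.7 * 3.5 * 2500) * 1000 = 8.2 mm

8.2 mm


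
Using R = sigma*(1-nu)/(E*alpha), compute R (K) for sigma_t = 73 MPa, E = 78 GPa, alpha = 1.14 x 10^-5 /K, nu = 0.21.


Thermal shock resistance: R = sigma * (1 - nu) / (E * alpha)
  Numerator = 73 * (1 - 0.21) = 57.67
  Denominator = 78 * 1000 * (1.14 x 10^-5) = 0.8892
  R = 57.67 / 0.8892 = 64.9 K

64.9 K


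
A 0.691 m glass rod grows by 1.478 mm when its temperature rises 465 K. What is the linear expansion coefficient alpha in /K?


Rearrange dL = alpha * L0 * dT for alpha:
  alpha = dL / (L0 * dT)
  alpha = (1.478 / 1000) / (0.691 * 465) = 0.0000046 /K = 4.6 x 10^-6 /K

4.6 x 10^-6 /K


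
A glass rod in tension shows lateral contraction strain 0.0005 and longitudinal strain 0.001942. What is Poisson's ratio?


Poisson's ratio: nu = lateral strain / axial strain
  nu = 0.0005 / 0.001942 = 0.2575

0.2575


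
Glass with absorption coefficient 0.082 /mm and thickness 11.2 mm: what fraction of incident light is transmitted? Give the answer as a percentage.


Beer-Lambert law: T = exp(-alpha * thickness)
  exponent = -0.082 * 11.2 = -0.9184
  T = exp(-0.9184) = 0.3992
  Percentage = 0.3992 * 100 = 39.92%

39.92%


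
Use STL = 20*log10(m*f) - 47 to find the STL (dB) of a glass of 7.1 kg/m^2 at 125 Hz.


Mass law: STL = 20 * log10(m * f) - 47
  m * f = 7.1 * 125 = 887.5
  log10(887.5) = 2.94817
  STL = 20 * 2.94817 - 47 = 58.9634 - 47 = 12.0 dB

12.0 dB


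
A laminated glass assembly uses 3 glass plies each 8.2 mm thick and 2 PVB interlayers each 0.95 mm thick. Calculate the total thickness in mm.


Total thickness = glass contribution + PVB contribution
  Glass: 3 * 8.2 = 24.6 mm
  PVB: 2 * 0.95 = 1.9 mm
  Total = 24.6 + 1.9 = 26.5 mm

26.5 mm


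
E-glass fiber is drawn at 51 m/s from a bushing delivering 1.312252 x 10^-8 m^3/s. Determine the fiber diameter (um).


Cross-sectional area from continuity:
  A = Q / v = 1.312252 x 10^-8 / 51 = 2.573043 x 10^-10 m^2
Diameter from circular cross-section:
  d = sqrt(4A / pi) * 10^6 (m -> um)
  d = sqrt(4 * 2.573043 x 10^-10 / pi) * 10^6 = 18.1 um

18.1 um


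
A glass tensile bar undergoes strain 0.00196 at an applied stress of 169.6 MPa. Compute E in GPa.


Young's modulus: E = stress / strain
  E = 169.6 MPa / 0.00196 = 86530.61 MPa
Convert to GPa: 86530.61 / 1000 = 86.53 GPa

86.53 GPa


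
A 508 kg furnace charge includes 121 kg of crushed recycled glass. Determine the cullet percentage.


Cullet ratio = (cullet mass / total batch mass) * 100
  Ratio = 121 / 508 * 100 = 23.82%

23.82%


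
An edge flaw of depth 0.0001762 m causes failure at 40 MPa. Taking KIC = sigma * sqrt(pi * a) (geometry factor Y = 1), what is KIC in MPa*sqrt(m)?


Fracture toughness: KIC = sigma * sqrt(pi * a)
  pi * a = pi * 0.0001762 = 0.000553549
  sqrt(pi * a) = 0.023528
  KIC = 40 * 0.023528 = 0.941 MPa*sqrt(m)

0.941 MPa*sqrt(m)


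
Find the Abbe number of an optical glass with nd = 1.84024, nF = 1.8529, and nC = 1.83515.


Abbe number formula: Vd = (nd - 1) / (nF - nC)
  nd - 1 = 1.84024 - 1 = 0.84024
  nF - nC = 1.8529 - 1.83515 = 0.01775
  Vd = 0.84024 / 0.01775 = 47.34

47.34


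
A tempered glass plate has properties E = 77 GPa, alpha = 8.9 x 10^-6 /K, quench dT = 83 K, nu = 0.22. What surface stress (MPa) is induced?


Tempering stress: sigma = E * alpha * dT / (1 - nu)
  E (MPa) = 77 * 1000 = 77000
  Numerator = 77000 * (8.9 x 10^-6) * 83 = 56.8799
  Denominator = 1 - 0.22 = 0.78
  sigma = 56.8799 / 0.78 = 72.9 MPa

72.9 MPa


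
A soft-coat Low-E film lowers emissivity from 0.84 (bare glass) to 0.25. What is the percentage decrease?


Percentage reduction = (1 - coated/uncoated) * 100
  Ratio = 0.25 / 0.84 = 0.2976
  Reduction = (1 - 0.2976) * 100 = 70.2%

70.2%


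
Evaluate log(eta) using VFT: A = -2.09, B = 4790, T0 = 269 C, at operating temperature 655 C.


VFT equation: log(eta) = A + B / (T - T0)
  T - T0 = 655 - 269 = 386
  B / (T - T0) = 4790 / 386 = 12.409
  log(eta) = -2.09 + 12.409 = 10.319

10.319


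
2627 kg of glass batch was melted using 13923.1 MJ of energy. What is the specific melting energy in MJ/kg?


Rearrange E = m * s for s:
  s = E / m
  s = 13923.1 / 2627 = 5.3 MJ/kg

5.3 MJ/kg


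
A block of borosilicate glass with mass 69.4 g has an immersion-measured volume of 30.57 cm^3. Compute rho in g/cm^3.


Use the definition of density:
  rho = mass / volume
  rho = 69.4 / 30.57 = 2.27 g/cm^3

2.27 g/cm^3


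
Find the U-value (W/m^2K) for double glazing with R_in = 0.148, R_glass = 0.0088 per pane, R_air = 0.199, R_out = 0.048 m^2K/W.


Total thermal resistance (series):
  R_total = R_in + R_glass + R_air + R_glass + R_out
  R_total = 0.148 + 0.0088 + 0.199 + 0.0088 + 0.048 = 0.4126 m^2K/W
U-value = 1 / R_total = 1 / 0.4126 = 2.424 W/m^2K

2.424 W/m^2K


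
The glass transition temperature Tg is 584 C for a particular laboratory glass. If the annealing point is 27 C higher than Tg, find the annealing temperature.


The annealing temperature is Tg plus the offset:
  T_anneal = 584 + 27 = 611 C

611 C


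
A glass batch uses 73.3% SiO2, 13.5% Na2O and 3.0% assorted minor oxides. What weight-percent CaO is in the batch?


Pieces sum to 100%:
  CaO = 100 - (SiO2 + Na2O + others)
  CaO = 100 - (73.3 + 13.5 + 3.0) = 10.2%

10.2%


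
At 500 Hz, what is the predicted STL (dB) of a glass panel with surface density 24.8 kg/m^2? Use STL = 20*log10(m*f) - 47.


Mass law: STL = 20 * log10(m * f) - 47
  m * f = 24.8 * 500 = 12400
  log10(12400) = 4.09342
  STL = 20 * 4.09342 - 47 = 81.8684 - 47 = 34.9 dB

34.9 dB


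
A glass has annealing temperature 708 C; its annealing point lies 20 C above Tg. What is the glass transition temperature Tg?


Rearrange T_anneal = Tg + offset for Tg:
  Tg = T_anneal - offset = 708 - 20 = 688 C

688 C


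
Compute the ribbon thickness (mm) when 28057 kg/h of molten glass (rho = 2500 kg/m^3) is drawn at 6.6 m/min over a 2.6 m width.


Ribbon cross-section from mass balance:
  Volume rate = throughput / density = 28057 / 2500 = 11.2228 m^3/h
  thickness = volume rate / (speed * 60 * width), i.e.
  thickness = throughput / (60 * speed * width * density) * 1000
  thickness = 28057 / (60 * 6.6 * 2.6 * 2500) * 1000 = 10.9 mm

10.9 mm


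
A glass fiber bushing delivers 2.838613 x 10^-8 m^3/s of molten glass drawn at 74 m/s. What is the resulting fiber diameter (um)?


Cross-sectional area from continuity:
  A = Q / v = 2.838613 x 10^-8 / 74 = 3.835964 x 10^-10 m^2
Diameter from circular cross-section:
  d = sqrt(4A / pi) * 10^6 (m -> um)
  d = sqrt(4 * 3.835964 x 10^-10 / pi) * 10^6 = 22.1 um

22.1 um


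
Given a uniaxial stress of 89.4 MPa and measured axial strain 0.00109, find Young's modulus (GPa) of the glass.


Young's modulus: E = stress / strain
  E = 89.4 MPa / 0.00109 = 82018.35 MPa
Convert to GPa: 82018.35 / 1000 = 82.02 GPa

82.02 GPa


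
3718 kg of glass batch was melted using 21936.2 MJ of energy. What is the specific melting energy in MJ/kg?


Rearrange E = m * s for s:
  s = E / m
  s = 21936.2 / 3718 = 5.9 MJ/kg

5.9 MJ/kg


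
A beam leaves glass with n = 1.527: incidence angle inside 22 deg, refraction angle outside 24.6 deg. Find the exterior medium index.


Apply Snell's law: n1 * sin(theta1) = n2 * sin(theta2)
  n2 = n1 * sin(theta1) / sin(theta2)
  sin(22) = 0.374607
  sin(24.6) = 0.416281
  n2 = 1.527 * 0.374607 / 0.416281 = 1.3741

1.3741


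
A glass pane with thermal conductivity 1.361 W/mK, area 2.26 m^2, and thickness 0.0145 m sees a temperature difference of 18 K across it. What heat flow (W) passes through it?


Fourier's law: Q = k * A * dT / t
  Q = 1.361 * 2.26 * 18 / 0.0145
  Q = 55.36548 / 0.0145 = 3818.3 W

3818.3 W


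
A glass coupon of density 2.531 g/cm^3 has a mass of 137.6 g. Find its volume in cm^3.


Rearrange rho = m / V:
  V = m / rho
  V = 137.6 / 2.531 = 54.366 cm^3

54.366 cm^3


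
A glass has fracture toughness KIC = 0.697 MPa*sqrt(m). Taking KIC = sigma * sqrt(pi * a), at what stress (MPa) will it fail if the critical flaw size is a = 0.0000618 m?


Rearrange KIC = sigma * sqrt(pi * a):
  sigma = KIC / sqrt(pi * a)
  sqrt(pi * 0.0000618) = 0.013934
  sigma = 0.697 / 0.013934 = 50.02 MPa

50.02 MPa


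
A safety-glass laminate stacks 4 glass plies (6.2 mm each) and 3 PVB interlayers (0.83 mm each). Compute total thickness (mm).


Total thickness = glass contribution + PVB contribution
  Glass: 4 * 6.2 = 24.8 mm
  PVB: 3 * 0.83 = 2.49 mm
  Total = 24.8 + 2.49 = 27.29 mm

27.29 mm


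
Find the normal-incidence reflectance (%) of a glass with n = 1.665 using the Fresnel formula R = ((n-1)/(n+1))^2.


Fresnel reflectance at normal incidence:
  R = ((n - 1)/(n + 1))^2
  (n - 1)/(n + 1) = (1.665 - 1)/(1.665 + 1) = 0.249531
  R = 0.249531^2 = 0.0622657
  R(%) = 0.0622657 * 100 = 6.227%

6.227%


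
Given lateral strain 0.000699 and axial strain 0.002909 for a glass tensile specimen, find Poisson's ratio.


Poisson's ratio: nu = lateral strain / axial strain
  nu = 0.000699 / 0.002909 = 0.2403

0.2403


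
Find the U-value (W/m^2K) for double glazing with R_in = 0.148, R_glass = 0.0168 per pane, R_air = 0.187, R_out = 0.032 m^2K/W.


Total thermal resistance (series):
  R_total = R_in + R_glass + R_air + R_glass + R_out
  R_total = 0.148 + 0.0168 + 0.187 + 0.0168 + 0.032 = 0.4006 m^2K/W
U-value = 1 / R_total = 1 / 0.4006 = 2.496 W/m^2K

2.496 W/m^2K


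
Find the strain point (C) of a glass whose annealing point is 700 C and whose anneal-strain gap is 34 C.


Strain point = annealing point - difference:
  T_strain = 700 - 34 = 666 C

666 C


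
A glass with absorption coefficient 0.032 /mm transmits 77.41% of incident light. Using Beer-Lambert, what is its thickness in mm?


Rearrange T = exp(-alpha * thickness):
  thickness = -ln(T) / alpha
  T = 77.41/100 = 0.7741
  ln(T) = -0.25605
  -ln(T) = 0.25605
  thickness = 0.25605 / 0.032 = 8.0 mm

8.0 mm


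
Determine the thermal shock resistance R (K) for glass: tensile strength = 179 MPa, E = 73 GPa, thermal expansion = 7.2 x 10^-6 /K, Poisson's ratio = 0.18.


Thermal shock resistance: R = sigma * (1 - nu) / (E * alpha)
  Numerator = 179 * (1 - 0.18) = 146.78
  Denominator = 73 * 1000 * (7.2 x 10^-6) = 0.5256
  R = 146.78 / 0.5256 = 279.3 K

279.3 K


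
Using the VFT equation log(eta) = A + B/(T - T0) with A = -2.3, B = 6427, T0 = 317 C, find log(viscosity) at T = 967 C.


VFT equation: log(eta) = A + B / (T - T0)
  T - T0 = 967 - 317 = 650
  B / (T - T0) = 6427 / 650 = 9.888
  log(eta) = -2.3 + 9.888 = 7.588

7.588


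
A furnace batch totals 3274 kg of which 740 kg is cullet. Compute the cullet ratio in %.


Cullet ratio = (cullet mass / total batch mass) * 100
  Ratio = 740 / 3274 * 100 = 22.6%

22.6%


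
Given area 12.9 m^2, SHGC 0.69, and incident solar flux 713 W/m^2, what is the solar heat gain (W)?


Solar heat gain: Q = Area * SHGC * Irradiance
  Q = 12.9 * 0.69 * 713 = 6346.4 W

6346.4 W


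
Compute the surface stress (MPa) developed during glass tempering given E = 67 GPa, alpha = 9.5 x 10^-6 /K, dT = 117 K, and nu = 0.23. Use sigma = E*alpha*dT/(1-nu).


Tempering stress: sigma = E * alpha * dT / (1 - nu)
  E (MPa) = 67 * 1000 = 67000
  Numerator = 67000 * (9.5 x 10^-6) * 117 = 74.4705
  Denominator = 1 - 0.23 = 0.77
  sigma = 74.4705 / 0.77 = 96.7 MPa

96.7 MPa


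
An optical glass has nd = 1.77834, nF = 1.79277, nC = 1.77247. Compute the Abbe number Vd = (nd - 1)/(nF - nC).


Abbe number formula: Vd = (nd - 1) / (nF - nC)
  nd - 1 = 1.77834 - 1 = 0.77834
  nF - nC = 1.79277 - 1.77247 = 0.0203
  Vd = 0.77834 / 0.0203 = 38.34

38.34


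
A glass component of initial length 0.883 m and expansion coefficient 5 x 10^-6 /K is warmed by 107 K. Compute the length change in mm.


Thermal expansion formula: dL = alpha * L0 * dT
  dL = (5 x 10^-6) * 0.883 * 107 = 0.00047241 m
Convert to mm: 0.00047241 * 1000 = 0.4724 mm

0.4724 mm


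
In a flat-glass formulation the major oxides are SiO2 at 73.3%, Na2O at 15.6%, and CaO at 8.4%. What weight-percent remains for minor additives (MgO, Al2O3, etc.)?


Sum the three major oxides:
  SiO2 + Na2O + CaO = 73.3 + 15.6 + 8.4 = 97.3%
Subtract from 100%:
  Others = 100 - 97.3 = 2.7%

2.7%


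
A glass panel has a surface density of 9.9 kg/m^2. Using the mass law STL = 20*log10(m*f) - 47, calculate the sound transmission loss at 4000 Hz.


Mass law: STL = 20 * log10(m * f) - 47
  m * f = 9.9 * 4000 = 39600
  log10(39600) = 4.5977
  STL = 20 * 4.5977 - 47 = 91.954 - 47 = 45.0 dB

45.0 dB


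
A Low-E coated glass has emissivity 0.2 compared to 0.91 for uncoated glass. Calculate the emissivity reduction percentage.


Percentage reduction = (1 - coated/uncoated) * 100
  Ratio = 0.2 / 0.91 = 0.2198
  Reduction = (1 - 0.2198) * 100 = 78.0%

78.0%


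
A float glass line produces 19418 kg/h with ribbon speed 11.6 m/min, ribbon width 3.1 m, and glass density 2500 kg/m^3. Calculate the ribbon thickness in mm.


Ribbon cross-section from mass balance:
  Volume rate = throughput / density = 19418 / 2500 = 7.7672 m^3/h
  thickness = volume rate / (speed * 60 * width), i.e.
  thickness = throughput / (60 * speed * width * density) * 1000
  thickness = 19418 / (60 * 11.6 * 3.1 * 2500) * 1000 = 3.6 mm

3.6 mm


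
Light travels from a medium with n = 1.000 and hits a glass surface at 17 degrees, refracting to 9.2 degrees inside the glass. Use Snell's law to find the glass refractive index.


Apply Snell's law: n1 * sin(theta1) = n2 * sin(theta2)
  n2 = n1 * sin(theta1) / sin(theta2)
  sin(17) = 0.292372
  sin(9.2) = 0.159881
  n2 = 1.000 * 0.292372 / 0.159881 = 1.8287

1.8287


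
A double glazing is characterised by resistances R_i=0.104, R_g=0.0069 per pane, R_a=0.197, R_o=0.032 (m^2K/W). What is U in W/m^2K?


Total thermal resistance (series):
  R_total = R_in + R_glass + R_air + R_glass + R_out
  R_total = 0.104 + 0.0069 + 0.197 + 0.0069 + 0.032 = 0.3468 m^2K/W
U-value = 1 / R_total = 1 / 0.3468 = 2.884 W/m^2K

2.884 W/m^2K


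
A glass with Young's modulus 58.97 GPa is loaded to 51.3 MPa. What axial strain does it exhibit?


Rearrange E = sigma / epsilon:
  epsilon = sigma / E
  E (MPa) = 58.97 * 1000 = 58970
  epsilon = 51.3 / 58970 = 0.00087

0.00087


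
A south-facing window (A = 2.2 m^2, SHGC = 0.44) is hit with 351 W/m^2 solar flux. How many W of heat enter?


Solar heat gain: Q = Area * SHGC * Irradiance
  Q = 2.2 * 0.44 * 351 = 339.8 W

339.8 W


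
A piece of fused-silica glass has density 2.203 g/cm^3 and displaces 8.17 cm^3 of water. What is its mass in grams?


Rearrange rho = m / V:
  m = rho * V
  m = 2.203 * 8.17 = 17.999 g

17.999 g


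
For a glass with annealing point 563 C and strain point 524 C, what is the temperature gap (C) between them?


Gap = T_anneal - T_strain:
  gap = 563 - 524 = 39 C

39 C


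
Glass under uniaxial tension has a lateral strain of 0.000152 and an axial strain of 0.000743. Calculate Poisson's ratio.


Poisson's ratio: nu = lateral strain / axial strain
  nu = 0.000152 / 0.000743 = 0.2046

0.2046


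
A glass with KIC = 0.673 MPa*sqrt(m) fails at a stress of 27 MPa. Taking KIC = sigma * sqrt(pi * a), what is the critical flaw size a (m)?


Rearrange KIC = sigma * sqrt(pi * a):
  sqrt(pi * a) = KIC / sigma
  sqrt(pi * a) = 0.673 / 27 = 0.024926
  a = (KIC / sigma)^2 / pi
  a = 0.024926^2 / pi = 0.0001978 m

0.0001978 m


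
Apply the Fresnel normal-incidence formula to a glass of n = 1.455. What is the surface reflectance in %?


Fresnel reflectance at normal incidence:
  R = ((n - 1)/(n + 1))^2
  (n - 1)/(n + 1) = (1.455 - 1)/(1.455 + 1) = 0.185336
  R = 0.185336^2 = 0.0343494
  R(%) = 0.0343494 * 100 = 3.435%

3.435%


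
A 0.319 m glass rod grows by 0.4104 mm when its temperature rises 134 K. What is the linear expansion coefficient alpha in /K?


Rearrange dL = alpha * L0 * dT for alpha:
  alpha = dL / (L0 * dT)
  alpha = (0.4104 / 1000) / (0.319 * 134) = 0.000009601 /K = 9.601 x 10^-6 /K

9.601 x 10^-6 /K


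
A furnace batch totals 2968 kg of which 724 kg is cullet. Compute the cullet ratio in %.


Cullet ratio = (cullet mass / total batch mass) * 100
  Ratio = 724 / 2968 * 100 = 24.39%

24.39%


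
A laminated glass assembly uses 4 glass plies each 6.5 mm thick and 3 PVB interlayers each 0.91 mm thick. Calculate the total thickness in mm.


Total thickness = glass contribution + PVB contribution
  Glass: 4 * 6.5 = 26.0 mm
  PVB: 3 * 0.91 = 2.73 mm
  Total = 26.0 + 2.73 = 28.73 mm

28.73 mm


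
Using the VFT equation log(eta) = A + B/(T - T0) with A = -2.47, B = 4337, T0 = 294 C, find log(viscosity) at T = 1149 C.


VFT equation: log(eta) = A + B / (T - T0)
  T - T0 = 1149 - 294 = 855
  B / (T - T0) = 4337 / 855 = 5.073
  log(eta) = -2.47 + 5.073 = 2.603

2.603


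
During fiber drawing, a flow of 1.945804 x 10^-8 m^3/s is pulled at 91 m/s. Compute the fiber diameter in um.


Cross-sectional area from continuity:
  A = Q / v = 1.945804 x 10^-8 / 91 = 2.138246 x 10^-10 m^2
Diameter from circular cross-section:
  d = sqrt(4A / pi) * 10^6 (m -> um)
  d = sqrt(4 * 2.138246 x 10^-10 / pi) * 10^6 = 16.5 um

16.5 um


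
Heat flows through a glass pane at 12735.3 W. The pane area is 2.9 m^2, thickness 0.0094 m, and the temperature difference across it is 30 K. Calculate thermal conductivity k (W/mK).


Fourier's law rearranged: k = Q * t / (A * dT)
  Numerator = 12735.3 * 0.0094 = 119.71182
  Denominator = 2.9 * 30 = 87.0
  k = 119.71182 / 87.0 = 1.376 W/mK

1.376 W/mK


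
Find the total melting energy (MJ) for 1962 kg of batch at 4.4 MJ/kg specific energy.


Total energy = mass * specific energy
  E = 1962 * 4.4 = 8632.8 MJ

8632.8 MJ


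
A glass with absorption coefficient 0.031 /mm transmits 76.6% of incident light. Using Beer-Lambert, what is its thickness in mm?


Rearrange T = exp(-alpha * thickness):
  thickness = -ln(T) / alpha
  T = 76.6/100 = 0.766
  ln(T) = -0.26657
  -ln(T) = 0.26657
  thickness = 0.26657 / 0.031 = 8.6 mm

8.6 mm


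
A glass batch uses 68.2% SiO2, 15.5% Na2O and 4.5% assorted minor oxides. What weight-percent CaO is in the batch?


Pieces sum to 100%:
  CaO = 100 - (SiO2 + Na2O + others)
  CaO = 100 - (68.2 + 15.5 + 4.5) = 11.8%

11.8%


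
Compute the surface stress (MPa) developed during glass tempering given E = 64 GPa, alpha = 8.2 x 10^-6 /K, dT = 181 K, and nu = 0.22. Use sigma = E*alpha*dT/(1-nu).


Tempering stress: sigma = E * alpha * dT / (1 - nu)
  E (MPa) = 64 * 1000 = 64000
  Numerator = 64000 * (8.2 x 10^-6) * 181 = 94.9888
  Denominator = 1 - 0.22 = 0.78
  sigma = 94.9888 / 0.78 = 121.8 MPa

121.8 MPa


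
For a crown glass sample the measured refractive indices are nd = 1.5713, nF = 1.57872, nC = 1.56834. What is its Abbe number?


Abbe number formula: Vd = (nd - 1) / (nF - nC)
  nd - 1 = 1.5713 - 1 = 0.5713
  nF - nC = 1.57872 - 1.56834 = 0.01038
  Vd = 0.5713 / 0.01038 = 55.04

55.04


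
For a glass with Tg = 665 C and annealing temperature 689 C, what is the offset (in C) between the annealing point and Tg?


Offset = T_anneal - Tg:
  offset = 689 - 665 = 24 C

24 C


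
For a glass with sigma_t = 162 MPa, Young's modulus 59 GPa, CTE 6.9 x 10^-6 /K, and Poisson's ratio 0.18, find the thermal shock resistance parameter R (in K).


Thermal shock resistance: R = sigma * (1 - nu) / (E * alpha)
  Numerator = 162 * (1 - 0.18) = 132.84
  Denominator = 59 * 1000 * (6.9 x 10^-6) = 0.4071
  R = 132.84 / 0.4071 = 326.3 K

326.3 K


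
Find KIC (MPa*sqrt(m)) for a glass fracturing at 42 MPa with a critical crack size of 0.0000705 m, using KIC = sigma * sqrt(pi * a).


Fracture toughness: KIC = sigma * sqrt(pi * a)
  pi * a = pi * 0.0000705 = 0.000221482
  sqrt(pi * a) = 0.014882
  KIC = 42 * 0.014882 = 0.625 MPa*sqrt(m)

0.625 MPa*sqrt(m)


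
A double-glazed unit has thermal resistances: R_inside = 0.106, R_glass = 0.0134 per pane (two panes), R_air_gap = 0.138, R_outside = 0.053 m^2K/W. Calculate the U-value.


Total thermal resistance (series):
  R_total = R_in + R_glass + R_air + R_glass + R_out
  R_total = 0.106 + 0.0134 + 0.138 + 0.0134 + 0.053 = 0.3238 m^2K/W
U-value = 1 / R_total = 1 / 0.3238 = 3.088 W/m^2K

3.088 W/m^2K


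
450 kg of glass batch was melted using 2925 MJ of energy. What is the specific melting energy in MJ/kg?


Rearrange E = m * s for s:
  s = E / m
  s = 2925 / 450 = 6.5 MJ/kg

6.5 MJ/kg


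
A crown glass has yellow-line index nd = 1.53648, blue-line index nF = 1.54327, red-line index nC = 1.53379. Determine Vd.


Abbe number formula: Vd = (nd - 1) / (nF - nC)
  nd - 1 = 1.53648 - 1 = 0.53648
  nF - nC = 1.54327 - 1.53379 = 0.00948
  Vd = 0.53648 / 0.00948 = 56.59

56.59


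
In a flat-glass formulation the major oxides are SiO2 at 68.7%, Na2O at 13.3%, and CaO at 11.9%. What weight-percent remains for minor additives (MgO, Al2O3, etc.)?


Sum the three major oxides:
  SiO2 + Na2O + CaO = 68.7 + 13.3 + 11.9 = 93.9%
Subtract from 100%:
  Others = 100 - 93.9 = 6.1%

6.1%


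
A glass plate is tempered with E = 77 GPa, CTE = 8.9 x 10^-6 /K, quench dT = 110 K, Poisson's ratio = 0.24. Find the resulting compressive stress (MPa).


Tempering stress: sigma = E * alpha * dT / (1 - nu)
  E (MPa) = 77 * 1000 = 77000
  Numerator = 77000 * (8.9 x 10^-6) * 110 = 75.383
  Denominator = 1 - 0.24 = 0.76
  sigma = 75.383 / 0.76 = 99.2 MPa

99.2 MPa


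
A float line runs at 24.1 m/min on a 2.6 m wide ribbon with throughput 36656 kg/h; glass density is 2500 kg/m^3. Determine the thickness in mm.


Ribbon cross-section from mass balance:
  Volume rate = throughput / density = 36656 / 2500 = 14.6624 m^3/h
  thickness = volume rate / (speed * 60 * width), i.e.
  thickness = throughput / (60 * speed * width * density) * 1000
  thickness = 36656 / (60 * 24.1 * 2.6 * 2500) * 1000 = 3.9 mm

3.9 mm


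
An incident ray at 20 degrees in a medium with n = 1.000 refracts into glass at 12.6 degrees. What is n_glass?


Apply Snell's law: n1 * sin(theta1) = n2 * sin(theta2)
  n2 = n1 * sin(theta1) / sin(theta2)
  sin(20) = 0.34202
  sin(12.6) = 0.218143
  n2 = 1.000 * 0.34202 / 0.218143 = 1.5679

1.5679


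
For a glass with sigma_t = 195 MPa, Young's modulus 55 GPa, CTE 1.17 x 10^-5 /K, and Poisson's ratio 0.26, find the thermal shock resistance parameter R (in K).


Thermal shock resistance: R = sigma * (1 - nu) / (E * alpha)
  Numerator = 195 * (1 - 0.26) = 144.3
  Denominator = 55 * 1000 * (1.17 x 10^-5) = 0.6435
  R = 144.3 / 0.6435 = 224.2 K

224.2 K


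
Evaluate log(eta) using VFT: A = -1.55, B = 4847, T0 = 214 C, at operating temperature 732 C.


VFT equation: log(eta) = A + B / (T - T0)
  T - T0 = 732 - 214 = 518
  B / (T - T0) = 4847 / 518 = 9.357
  log(eta) = -1.55 + 9.357 = 7.807

7.807


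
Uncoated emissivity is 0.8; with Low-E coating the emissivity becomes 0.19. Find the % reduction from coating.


Percentage reduction = (1 - coated/uncoated) * 100
  Ratio = 0.19 / 0.8 = 0.2375
  Reduction = (1 - 0.2375) * 100 = 76.2%

76.2%


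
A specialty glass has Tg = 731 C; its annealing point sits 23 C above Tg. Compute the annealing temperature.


The annealing temperature is Tg plus the offset:
  T_anneal = 731 + 23 = 754 C

754 C


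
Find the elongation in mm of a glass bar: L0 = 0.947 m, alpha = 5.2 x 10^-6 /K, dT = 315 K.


Thermal expansion formula: dL = alpha * L0 * dT
  dL = (5.2 x 10^-6) * 0.947 * 315 = 0.00155119 m
Convert to mm: 0.00155119 * 1000 = 1.5512 mm

1.5512 mm


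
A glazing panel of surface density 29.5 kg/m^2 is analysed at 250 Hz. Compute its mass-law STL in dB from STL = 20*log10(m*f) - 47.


Mass law: STL = 20 * log10(m * f) - 47
  m * f = 29.5 * 250 = 7375
  log10(7375) = 3.86776
  STL = 20 * 3.86776 - 47 = 77.3552 - 47 = 30.4 dB

30.4 dB


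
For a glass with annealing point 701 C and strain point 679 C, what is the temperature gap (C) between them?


Gap = T_anneal - T_strain:
  gap = 701 - 679 = 22 C

22 C


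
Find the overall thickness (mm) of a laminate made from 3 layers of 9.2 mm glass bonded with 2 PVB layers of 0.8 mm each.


Total thickness = glass contribution + PVB contribution
  Glass: 3 * 9.2 = 27.6 mm
  PVB: 2 * 0.8 = 1.6 mm
  Total = 27.6 + 1.6 = 29.2 mm

29.2 mm


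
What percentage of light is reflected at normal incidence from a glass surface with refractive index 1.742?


Fresnel reflectance at normal incidence:
  R = ((n - 1)/(n + 1))^2
  (n - 1)/(n + 1) = (1.742 - 1)/(1.742 + 1) = 0.270605
  R = 0.270605^2 = 0.0732271
  R(%) = 0.0732271 * 100 = 7.323%

7.323%


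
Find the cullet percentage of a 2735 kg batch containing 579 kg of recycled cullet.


Cullet ratio = (cullet mass / total batch mass) * 100
  Ratio = 579 / 2735 * 100 = 21.17%

21.17%


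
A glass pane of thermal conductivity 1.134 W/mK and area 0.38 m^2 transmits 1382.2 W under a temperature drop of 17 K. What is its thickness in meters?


Fourier's law: t = k * A * dT / Q
  t = 1.134 * 0.38 * 17 / 1382.2
  t = 7.32564 / 1382.2 = 0.0053 m

0.0053 m


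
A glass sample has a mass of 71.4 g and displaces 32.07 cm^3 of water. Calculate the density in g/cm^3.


Use the definition of density:
  rho = mass / volume
  rho = 71.4 / 32.07 = 2.226 g/cm^3

2.226 g/cm^3


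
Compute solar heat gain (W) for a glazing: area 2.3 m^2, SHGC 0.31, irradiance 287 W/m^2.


Solar heat gain: Q = Area * SHGC * Irradiance
  Q = 2.3 * 0.31 * 287 = 204.6 W

204.6 W


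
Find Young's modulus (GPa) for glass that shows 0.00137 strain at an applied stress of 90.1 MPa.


Young's modulus: E = stress / strain
  E = 90.1 MPa / 0.00137 = 65766.42 MPa
Convert to GPa: 65766.42 / 1000 = 65.77 GPa

65.77 GPa


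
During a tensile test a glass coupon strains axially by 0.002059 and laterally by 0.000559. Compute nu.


Poisson's ratio: nu = lateral strain / axial strain
  nu = 0.000559 / 0.002059 = 0.2715

0.2715


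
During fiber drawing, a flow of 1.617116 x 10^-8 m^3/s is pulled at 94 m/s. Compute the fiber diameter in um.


Cross-sectional area from continuity:
  A = Q / v = 1.617116 x 10^-8 / 94 = 1.720336 x 10^-10 m^2
Diameter from circular cross-section:
  d = sqrt(4A / pi) * 10^6 (m -> um)
  d = sqrt(4 * 1.720336 x 10^-10 / pi) * 10^6 = 14.8 um

14.8 um


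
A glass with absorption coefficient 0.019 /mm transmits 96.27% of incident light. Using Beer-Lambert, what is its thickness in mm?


Rearrange T = exp(-alpha * thickness):
  thickness = -ln(T) / alpha
  T = 96.27/100 = 0.9627
  ln(T) = -0.03801
  -ln(T) = 0.03801
  thickness = 0.03801 / 0.019 = 2.0 mm

2.0 mm


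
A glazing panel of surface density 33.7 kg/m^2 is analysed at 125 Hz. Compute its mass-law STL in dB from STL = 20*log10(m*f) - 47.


Mass law: STL = 20 * log10(m * f) - 47
  m * f = 33.7 * 125 = 4212.5
  log10(4212.5) = 3.62454
  STL = 20 * 3.62454 - 47 = 72.4908 - 47 = 25.5 dB

25.5 dB


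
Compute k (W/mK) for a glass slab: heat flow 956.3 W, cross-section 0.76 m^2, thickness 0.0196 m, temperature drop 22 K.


Fourier's law rearranged: k = Q * t / (A * dT)
  Numerator = 956.3 * 0.0196 = 18.74348
  Denominator = 0.76 * 22 = 16.72
  k = 18.74348 / 16.72 = 1.121 W/mK

1.121 W/mK


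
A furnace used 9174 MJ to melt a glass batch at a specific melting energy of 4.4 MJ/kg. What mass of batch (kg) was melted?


Rearrange E = m * s for m:
  m = E / s
  m = 9174 / 4.4 = 2085.0 kg

2085.0 kg


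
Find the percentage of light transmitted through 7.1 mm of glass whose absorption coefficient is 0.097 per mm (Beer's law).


Beer-Lambert law: T = exp(-alpha * thickness)
  exponent = -0.097 * 7.1 = -0.6887
  T = exp(-0.6887) = 0.5022
  Percentage = 0.5022 * 100 = 50.22%

50.22%


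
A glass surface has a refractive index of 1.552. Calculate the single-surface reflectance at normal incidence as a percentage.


Fresnel reflectance at normal incidence:
  R = ((n - 1)/(n + 1))^2
  (n - 1)/(n + 1) = (1.552 - 1)/(1.552 + 1) = 0.216301
  R = 0.216301^2 = 0.0467861
  R(%) = 0.0467861 * 100 = 4.679%

4.679%


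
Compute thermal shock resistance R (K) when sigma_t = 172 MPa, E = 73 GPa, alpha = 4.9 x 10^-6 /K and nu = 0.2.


Thermal shock resistance: R = sigma * (1 - nu) / (E * alpha)
  Numerator = 172 * (1 - 0.2) = 137.6
  Denominator = 73 * 1000 * (4.9 x 10^-6) = 0.3577
  R = 137.6 / 0.3577 = 384.7 K

384.7 K


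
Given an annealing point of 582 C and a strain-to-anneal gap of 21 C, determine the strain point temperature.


Strain point = annealing point - difference:
  T_strain = 582 - 21 = 561 C

561 C


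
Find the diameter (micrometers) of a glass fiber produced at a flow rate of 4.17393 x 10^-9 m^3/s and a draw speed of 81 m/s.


Cross-sectional area from continuity:
  A = Q / v = 4.17393 x 10^-9 / 81 = 5.153 x 10^-11 m^2
Diameter from circular cross-section:
  d = sqrt(4A / pi) * 10^6 (m -> um)
  d = sqrt(4 * 5.153 x 10^-11 / pi) * 10^6 = 8.1 um

8.1 um


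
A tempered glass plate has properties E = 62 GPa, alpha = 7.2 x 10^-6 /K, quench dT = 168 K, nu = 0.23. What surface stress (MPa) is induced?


Tempering stress: sigma = E * alpha * dT / (1 - nu)
  E (MPa) = 62 * 1000 = 62000
  Numerator = 62000 * (7.2 x 10^-6) * 168 = 74.9952
  Denominator = 1 - 0.23 = 0.77
  sigma = 74.9952 / 0.77 = 97.4 MPa

97.4 MPa


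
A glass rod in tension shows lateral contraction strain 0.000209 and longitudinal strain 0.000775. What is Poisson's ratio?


Poisson's ratio: nu = lateral strain / axial strain
  nu = 0.000209 / 0.000775 = 0.2697

0.2697


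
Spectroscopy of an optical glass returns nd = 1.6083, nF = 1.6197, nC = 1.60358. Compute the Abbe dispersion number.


Abbe number formula: Vd = (nd - 1) / (nF - nC)
  nd - 1 = 1.6083 - 1 = 0.6083
  nF - nC = 1.6197 - 1.60358 = 0.01612
  Vd = 0.6083 / 0.01612 = 37.74

37.74


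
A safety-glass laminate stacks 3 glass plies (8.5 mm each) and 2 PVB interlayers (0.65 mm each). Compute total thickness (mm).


Total thickness = glass contribution + PVB contribution
  Glass: 3 * 8.5 = 25.5 mm
  PVB: 2 * 0.65 = 1.3 mm
  Total = 25.5 + 1.3 = 26.8 mm

26.8 mm


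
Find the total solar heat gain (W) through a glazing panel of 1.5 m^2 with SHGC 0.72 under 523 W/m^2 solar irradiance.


Solar heat gain: Q = Area * SHGC * Irradiance
  Q = 1.5 * 0.72 * 523 = 564.8 W

564.8 W


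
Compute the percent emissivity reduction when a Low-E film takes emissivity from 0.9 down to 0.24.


Percentage reduction = (1 - coated/uncoated) * 100
  Ratio = 0.24 / 0.9 = 0.2667
  Reduction = (1 - 0.2667) * 100 = 73.3%

73.3%


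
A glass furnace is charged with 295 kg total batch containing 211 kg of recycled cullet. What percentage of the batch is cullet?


Cullet ratio = (cullet mass / total batch mass) * 100
  Ratio = 211 / 295 * 100 = 71.53%

71.53%


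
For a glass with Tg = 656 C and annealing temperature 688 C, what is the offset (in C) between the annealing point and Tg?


Offset = T_anneal - Tg:
  offset = 688 - 656 = 32 C

32 C


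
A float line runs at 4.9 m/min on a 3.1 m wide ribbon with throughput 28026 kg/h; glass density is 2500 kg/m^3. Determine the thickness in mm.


Ribbon cross-section from mass balance:
  Volume rate = throughput / density = 28026 / 2500 = 11.2104 m^3/h
  thickness = volume rate / (speed * 60 * width), i.e.
  thickness = throughput / (60 * speed * width * density) * 1000
  thickness = 28026 / (60 * 4.9 * 3.1 * 2500) * 1000 = 12.3 mm

12.3 mm


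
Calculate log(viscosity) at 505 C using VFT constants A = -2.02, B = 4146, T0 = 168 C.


VFT equation: log(eta) = A + B / (T - T0)
  T - T0 = 505 - 168 = 337
  B / (T - T0) = 4146 / 337 = 12.303
  log(eta) = -2.02 + 12.303 = 10.283

10.283


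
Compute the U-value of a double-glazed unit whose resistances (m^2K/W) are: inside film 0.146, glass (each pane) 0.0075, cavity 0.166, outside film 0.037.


Total thermal resistance (series):
  R_total = R_in + R_glass + R_air + R_glass + R_out
  R_total = 0.146 + 0.0075 + 0.166 + 0.0075 + 0.037 = 0.364 m^2K/W
U-value = 1 / R_total = 1 / 0.364 = 2.747 W/m^2K

2.747 W/m^2K


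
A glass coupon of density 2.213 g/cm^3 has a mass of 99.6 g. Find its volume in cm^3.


Rearrange rho = m / V:
  V = m / rho
  V = 99.6 / 2.213 = 45.007 cm^3

45.007 cm^3


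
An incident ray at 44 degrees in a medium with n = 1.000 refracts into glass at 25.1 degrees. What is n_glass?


Apply Snell's law: n1 * sin(theta1) = n2 * sin(theta2)
  n2 = n1 * sin(theta1) / sin(theta2)
  sin(44) = 0.694658
  sin(25.1) = 0.424199
  n2 = 1.000 * 0.694658 / 0.424199 = 1.6376

1.6376


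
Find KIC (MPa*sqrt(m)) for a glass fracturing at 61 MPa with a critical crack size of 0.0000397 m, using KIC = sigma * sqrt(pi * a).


Fracture toughness: KIC = sigma * sqrt(pi * a)
  pi * a = pi * 0.0000397 = 0.000124721
  sqrt(pi * a) = 0.011168
  KIC = 61 * 0.011168 = 0.681 MPa*sqrt(m)

0.681 MPa*sqrt(m)


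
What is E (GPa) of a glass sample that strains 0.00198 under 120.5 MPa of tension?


Young's modulus: E = stress / strain
  E = 120.5 MPa / 0.00198 = 60858.59 MPa
Convert to GPa: 60858.59 / 1000 = 60.86 GPa

60.86 GPa


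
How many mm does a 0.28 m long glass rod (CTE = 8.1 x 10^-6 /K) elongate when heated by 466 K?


Thermal expansion formula: dL = alpha * L0 * dT
  dL = (8.1 x 10^-6) * 0.28 * 466 = 0.00105689 m
Convert to mm: 0.00105689 * 1000 = 1.0569 mm

1.0569 mm


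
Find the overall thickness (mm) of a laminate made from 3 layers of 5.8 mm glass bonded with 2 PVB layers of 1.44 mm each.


Total thickness = glass contribution + PVB contribution
  Glass: 3 * 5.8 = 17.4 mm
  PVB: 2 * 1.44 = 2.88 mm
  Total = 17.4 + 2.88 = 20.28 mm

20.28 mm


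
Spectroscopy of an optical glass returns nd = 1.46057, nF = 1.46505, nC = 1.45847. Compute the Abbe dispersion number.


Abbe number formula: Vd = (nd - 1) / (nF - nC)
  nd - 1 = 1.46057 - 1 = 0.46057
  nF - nC = 1.46505 - 1.45847 = 0.00658
  Vd = 0.46057 / 0.00658 = 70.0

70.0


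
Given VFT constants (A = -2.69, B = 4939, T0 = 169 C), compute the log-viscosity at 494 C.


VFT equation: log(eta) = A + B / (T - T0)
  T - T0 = 494 - 169 = 325
  B / (T - T0) = 4939 / 325 = 15.197
  log(eta) = -2.69 + 15.197 = 12.507

12.507
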